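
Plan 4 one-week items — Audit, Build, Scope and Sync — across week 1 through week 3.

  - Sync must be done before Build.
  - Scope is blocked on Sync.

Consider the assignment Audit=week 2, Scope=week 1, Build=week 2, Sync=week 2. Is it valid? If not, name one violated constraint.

Scope is blocked on Sync — violated.
Sync must be done before Build — violated.

Invalid. Scope is blocked on Sync.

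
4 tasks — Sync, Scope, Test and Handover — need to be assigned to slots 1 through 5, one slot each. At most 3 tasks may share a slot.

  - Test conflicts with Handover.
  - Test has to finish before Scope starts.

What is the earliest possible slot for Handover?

Handover at 1 is achievable: Handover -> 1; Scope -> 3; Sync -> 1; Test -> 2.

1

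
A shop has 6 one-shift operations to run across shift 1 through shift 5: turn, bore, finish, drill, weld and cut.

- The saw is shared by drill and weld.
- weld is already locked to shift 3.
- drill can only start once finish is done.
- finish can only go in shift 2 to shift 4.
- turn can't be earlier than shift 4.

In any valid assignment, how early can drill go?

Precedence pushes drill to at least shift 3.
drill at shift 4 is achievable: weld -> shift 3; turn -> shift 4; drill -> shift 4; cut -> shift 1; bore -> shift 1; finish -> shift 2.
Nothing earlier works — the conflict constraints rule out every shift before shift 4.

shift 4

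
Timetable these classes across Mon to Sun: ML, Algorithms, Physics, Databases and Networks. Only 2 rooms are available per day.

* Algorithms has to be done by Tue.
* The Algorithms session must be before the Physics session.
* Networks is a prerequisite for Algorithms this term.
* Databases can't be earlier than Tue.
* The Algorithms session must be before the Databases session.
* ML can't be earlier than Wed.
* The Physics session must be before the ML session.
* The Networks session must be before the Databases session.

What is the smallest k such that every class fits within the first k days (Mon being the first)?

4 days

The precedence chain requires at least 4 distinct days.
With at most 2 per day and 5 classes, at least 3 days are needed.
4 works (last occupied day: Thu): for example Networks=Mon, Databases=Wed, ML=Thu, Physics=Wed, Algorithms=Tue.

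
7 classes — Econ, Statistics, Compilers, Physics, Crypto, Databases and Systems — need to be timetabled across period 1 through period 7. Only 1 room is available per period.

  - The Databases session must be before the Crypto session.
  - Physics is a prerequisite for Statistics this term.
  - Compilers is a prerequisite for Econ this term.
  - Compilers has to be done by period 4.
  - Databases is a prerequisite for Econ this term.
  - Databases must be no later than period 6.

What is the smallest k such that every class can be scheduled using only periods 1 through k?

The precedence chain requires at least 2 distinct periods.
With at most 1 per period and 7 classes, at least 7 periods are needed.
7 works (last occupied period: period 7): for example Econ=period 3, Physics=period 4, Databases=period 2, Statistics=period 5, Compilers=period 1, Crypto=period 6, Systems=period 7.

7 periods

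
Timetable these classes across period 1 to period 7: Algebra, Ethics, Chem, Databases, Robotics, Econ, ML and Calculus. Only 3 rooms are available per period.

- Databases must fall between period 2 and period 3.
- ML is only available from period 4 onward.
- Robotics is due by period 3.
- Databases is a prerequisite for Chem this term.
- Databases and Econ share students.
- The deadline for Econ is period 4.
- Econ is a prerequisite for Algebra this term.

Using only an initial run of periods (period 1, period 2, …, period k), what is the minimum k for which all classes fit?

4 periods

The precedence chain requires at least 2 distinct periods.
With at most 3 per period and 8 classes, at least 3 periods are needed.
ML can't be placed before period 4, so the schedule must run through at least period 4.
4 works (last occupied period: period 4): for example Databases in period 2, Algebra in period 2, Calculus in period 2, Chem in period 3, ML in period 4, Ethics in period 1, Econ in period 1, Robotics in period 1.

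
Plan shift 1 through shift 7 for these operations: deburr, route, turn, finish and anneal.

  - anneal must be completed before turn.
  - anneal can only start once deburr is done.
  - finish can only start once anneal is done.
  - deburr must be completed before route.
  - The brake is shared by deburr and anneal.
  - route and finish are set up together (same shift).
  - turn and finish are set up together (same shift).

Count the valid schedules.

35

Splitting on deburr: it can be shift 1 (15), shift 2 (10), shift 3 (6), shift 4 (3), shift 5 (1). Listing each branch's schedules as (route, turn, finish, anneal) by shift number:
deburr=shift 1: (3,3,3,2) (4,4,4,2) (4,4,4,3) (5,5,5,2) (5,5,5,3) (5,5,5,4) (6,6,6,2) (6,6,6,3) (6,6,6,4) (6,6,6,5) (7,7,7,2) (7,7,7,3) (7,7,7,4) (7,7,7,5) (7,7,7,6) — 15.
deburr=shift 2: (4,4,4,3) (5,5,5,3) (5,5,5,4) (6,6,6,3) (6,6,6,4) (6,6,6,5) (7,7,7,3) (7,7,7,4) (7,7,7,5) (7,7,7,6) — 10.
deburr=shift 3: (5,5,5,4) (6,6,6,4) (6,6,6,5) (7,7,7,4) (7,7,7,5) (7,7,7,6) — 6.
deburr=shift 4: (6,6,6,5) (7,7,7,5) (7,7,7,6) — 3.
deburr=shift 5: (7,7,7,6) — 1.
Summing: 15 + 10 + 6 + 3 + 1 = 35.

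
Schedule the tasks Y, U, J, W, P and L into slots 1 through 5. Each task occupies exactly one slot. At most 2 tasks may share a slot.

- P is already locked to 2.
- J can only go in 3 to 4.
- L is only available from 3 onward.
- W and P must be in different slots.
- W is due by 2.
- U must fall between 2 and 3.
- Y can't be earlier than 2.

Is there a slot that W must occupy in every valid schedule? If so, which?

W's window is 1–2.
P is fixed at 2, and W can't share a slot with P.
So W must be 1.

1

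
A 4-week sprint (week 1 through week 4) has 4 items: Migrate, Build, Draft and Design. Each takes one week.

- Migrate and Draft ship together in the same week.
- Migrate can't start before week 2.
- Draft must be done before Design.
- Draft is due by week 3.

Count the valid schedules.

Splitting on Migrate: it can be week 2 (8), week 3 (4). Listing each branch's schedules as (Build, Draft, Design) by week number:
Migrate=week 2: (1,2,3) (1,2,4) (2,2,3) (2,2,4) (3,2,3) (3,2,4) (4,2,3) (4,2,4) — 8.
Migrate=week 3: (1,3,4) (2,3,4) (3,3,4) (4,3,4) — 4.
Summing: 8 + 4 = 12.

12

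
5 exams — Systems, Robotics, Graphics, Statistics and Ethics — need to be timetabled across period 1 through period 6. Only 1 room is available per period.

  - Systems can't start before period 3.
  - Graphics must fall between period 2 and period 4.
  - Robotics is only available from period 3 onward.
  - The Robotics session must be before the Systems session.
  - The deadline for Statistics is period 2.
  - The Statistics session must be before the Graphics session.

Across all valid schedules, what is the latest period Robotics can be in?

period 5

Robotics is available from period 3; downstream work caps Robotics at period 5.
Robotics at period 5 is achievable: Graphics in period 2; Robotics in period 5; Systems in period 6; Statistics in period 1; Ethics in period 3.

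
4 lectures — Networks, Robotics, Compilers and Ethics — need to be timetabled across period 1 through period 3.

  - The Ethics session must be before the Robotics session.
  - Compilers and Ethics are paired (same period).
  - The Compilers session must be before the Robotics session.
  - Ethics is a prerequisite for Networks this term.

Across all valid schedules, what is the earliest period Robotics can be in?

Precedence pushes Robotics to at least period 2.
Robotics at period 2 is achievable: Robotics in period 2, Compilers in period 1, Networks in period 2, Ethics in period 1.

period 2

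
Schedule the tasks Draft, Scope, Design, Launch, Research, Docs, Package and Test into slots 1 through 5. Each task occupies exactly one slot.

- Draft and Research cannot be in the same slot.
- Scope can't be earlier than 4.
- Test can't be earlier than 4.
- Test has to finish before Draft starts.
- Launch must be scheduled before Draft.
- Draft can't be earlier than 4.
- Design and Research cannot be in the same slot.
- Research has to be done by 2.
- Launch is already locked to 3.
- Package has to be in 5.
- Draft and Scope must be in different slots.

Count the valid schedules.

Splitting on Design: it can be 1 (5), 2 (5), 3 (10), 4 (10), 5 (10). Listing each branch's schedules as (Draft, Scope, Launch, Research, Docs, Package, Test):
Design=1: (5,4,3,2,1,5,4) (5,4,3,2,2,5,4) (5,4,3,2,3,5,4) (5,4,3,2,4,5,4) (5,4,3,2,5,5,4) — 5.
Design=2: (5,4,3,1,1,5,4) (5,4,3,1,2,5,4) (5,4,3,1,3,5,4) (5,4,3,1,4,5,4) (5,4,3,1,5,5,4) — 5.
Design=3: (5,4,3,1,1,5,4) (5,4,3,1,2,5,4) (5,4,3,1,3,5,4) (5,4,3,1,4,5,4) (5,4,3,1,5,5,4) (5,4,3,2,1,5,4) (5,4,3,2,2,5,4) (5,4,3,2,3,5,4) (5,4,3,2,4,5,4) (5,4,3,2,5,5,4) — 10.
Design=4: (5,4,3,1,1,5,4) (5,4,3,1,2,5,4) (5,4,3,1,3,5,4) (5,4,3,1,4,5,4) (5,4,3,1,5,5,4) (5,4,3,2,1,5,4) (5,4,3,2,2,5,4) (5,4,3,2,3,5,4) (5,4,3,2,4,5,4) (5,4,3,2,5,5,4) — 10.
Design=5: (5,4,3,1,1,5,4) (5,4,3,1,2,5,4) (5,4,3,1,3,5,4) (5,4,3,1,4,5,4) (5,4,3,1,5,5,4) (5,4,3,2,1,5,4) (5,4,3,2,2,5,4) (5,4,3,2,3,5,4) (5,4,3,2,4,5,4) (5,4,3,2,5,5,4) — 10.
Summing: 5 + 5 + 10 + 10 + 10 = 40.

40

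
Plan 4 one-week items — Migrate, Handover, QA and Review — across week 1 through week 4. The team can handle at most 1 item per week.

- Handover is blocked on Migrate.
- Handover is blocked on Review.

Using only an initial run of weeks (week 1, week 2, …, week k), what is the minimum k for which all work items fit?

4 weeks

The precedence chain requires at least 2 distinct weeks.
With at most 1 per week and 4 work items, at least 4 weeks are needed.
4 works (last occupied week: week 4): for example QA in week 4; Handover in week 3; Review in week 2; Migrate in week 1.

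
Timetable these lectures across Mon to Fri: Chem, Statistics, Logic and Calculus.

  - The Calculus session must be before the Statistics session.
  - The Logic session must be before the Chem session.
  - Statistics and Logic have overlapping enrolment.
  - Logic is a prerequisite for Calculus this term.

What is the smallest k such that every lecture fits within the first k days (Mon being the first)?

3 days

The precedence chain requires at least 3 distinct days.
3 works (last occupied day: Wed): for example Logic in Mon; Calculus in Tue; Chem in Tue; Statistics in Wed.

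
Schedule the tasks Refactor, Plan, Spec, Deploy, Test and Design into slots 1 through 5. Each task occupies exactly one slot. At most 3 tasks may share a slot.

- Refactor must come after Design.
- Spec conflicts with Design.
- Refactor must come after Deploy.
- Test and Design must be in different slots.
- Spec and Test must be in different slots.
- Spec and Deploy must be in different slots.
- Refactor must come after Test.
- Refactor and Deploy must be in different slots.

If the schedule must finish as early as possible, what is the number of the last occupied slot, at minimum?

The precedence chain requires at least 2 distinct slots.
With at most 3 per slot and 6 tasks, at least 2 slots are needed.
Could 2 slots be enough, i.e. nothing placed later than 2? No: Refactor must come after Design (at 1 or later) → {2}; Design must come before Refactor (at 2 or earlier) → {1}; Test must come before Refactor (at 2 or earlier) → {1}; Design can't share with Test (1) → nothing is left.
So 2 slots is not enough.
3 works (last occupied slot: 3): for example Design=2; Plan=1; Test=1; Spec=3; Refactor=3; Deploy=1.

3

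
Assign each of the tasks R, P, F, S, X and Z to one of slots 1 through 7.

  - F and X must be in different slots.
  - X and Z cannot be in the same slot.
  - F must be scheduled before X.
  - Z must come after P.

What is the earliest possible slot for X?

Precedence pushes X to at least 2.
X at 2 is achievable: R -> 1, Z -> 3, X -> 2, S -> 1, F -> 1, P -> 1.

2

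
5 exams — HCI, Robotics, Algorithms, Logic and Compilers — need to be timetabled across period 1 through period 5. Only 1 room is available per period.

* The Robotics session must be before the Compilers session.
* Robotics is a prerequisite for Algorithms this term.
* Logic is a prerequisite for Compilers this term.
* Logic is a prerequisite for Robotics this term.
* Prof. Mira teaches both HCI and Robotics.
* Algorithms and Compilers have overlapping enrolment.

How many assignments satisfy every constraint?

Splitting on HCI: it can be period 1 (2), period 2 (2), period 3 (2), period 4 (2), period 5 (2). Listing each branch's schedules as (Robotics, Algorithms, Logic, Compilers) by period number:
HCI=period 1: (3,4,2,5) (3,5,2,4) — 2.
HCI=period 2: (3,4,1,5) (3,5,1,4) — 2.
HCI=period 3: (2,4,1,5) (2,5,1,4) — 2.
HCI=period 4: (2,3,1,5) (2,5,1,3) — 2.
HCI=period 5: (2,3,1,4) (2,4,1,3) — 2.
Summing: 2 + 2 + 2 + 2 + 2 = 10.

10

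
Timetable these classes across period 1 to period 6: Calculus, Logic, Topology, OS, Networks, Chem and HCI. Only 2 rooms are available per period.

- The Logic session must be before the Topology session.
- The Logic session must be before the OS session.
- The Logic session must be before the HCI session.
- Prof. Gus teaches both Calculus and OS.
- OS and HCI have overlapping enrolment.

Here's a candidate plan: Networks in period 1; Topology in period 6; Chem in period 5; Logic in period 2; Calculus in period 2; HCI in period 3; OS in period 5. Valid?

Yes, all constraints hold

The Logic session must be before the HCI session — holds.
Only 2 rooms are available per period — holds.
Prof. Gus teaches both Calculus and OS — holds.
The Logic session must be before the Topology session — holds.
OS and HCI have overlapping enrolment — holds.
The Logic session must be before the OS session — holds.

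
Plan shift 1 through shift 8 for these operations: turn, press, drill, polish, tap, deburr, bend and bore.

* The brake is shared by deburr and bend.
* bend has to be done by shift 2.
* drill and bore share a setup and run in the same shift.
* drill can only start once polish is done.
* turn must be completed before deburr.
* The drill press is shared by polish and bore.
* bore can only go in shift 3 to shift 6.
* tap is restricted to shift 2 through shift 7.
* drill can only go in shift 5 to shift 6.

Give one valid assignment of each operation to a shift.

bend -> shift 1, drill -> shift 5, press -> shift 1, deburr -> shift 2, polish -> shift 1, bore -> shift 5, tap -> shift 2, turn -> shift 1

Checking: turn(shift 1) before deburr(shift 2); polish(shift 1) before drill(shift 5); polish(shift 1) != bore(shift 5); deburr(shift 2) != bend(shift 1); drill = bore = shift 5; bend=shift 1 in [shift 1,shift 2]; tap=shift 2 in [shift 2,shift 7]; bore=shift 5 in [shift 3,shift 6]; drill=shift 5 in [shift 5,shift 6].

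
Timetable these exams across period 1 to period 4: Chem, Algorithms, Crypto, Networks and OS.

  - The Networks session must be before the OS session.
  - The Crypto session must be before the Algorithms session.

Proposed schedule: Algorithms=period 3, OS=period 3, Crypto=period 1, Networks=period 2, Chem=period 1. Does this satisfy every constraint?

The Crypto session must be before the Algorithms session — holds.
The Networks session must be before the OS session — holds.

Valid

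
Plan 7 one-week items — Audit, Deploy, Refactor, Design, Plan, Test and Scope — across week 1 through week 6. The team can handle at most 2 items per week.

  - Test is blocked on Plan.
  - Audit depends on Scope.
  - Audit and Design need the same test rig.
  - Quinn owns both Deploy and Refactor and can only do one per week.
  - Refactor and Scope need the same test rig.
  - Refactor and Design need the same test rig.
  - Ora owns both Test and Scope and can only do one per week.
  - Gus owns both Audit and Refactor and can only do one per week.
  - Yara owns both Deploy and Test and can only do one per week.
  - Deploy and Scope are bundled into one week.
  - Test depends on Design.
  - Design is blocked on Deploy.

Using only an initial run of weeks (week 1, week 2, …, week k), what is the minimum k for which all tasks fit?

4 weeks

The precedence chain requires at least 3 distinct weeks.
With at most 2 per week and 7 tasks, at least 4 weeks are needed.
4 works (last occupied week: week 4): for example Test in week 3; Scope in week 1; Refactor in week 4; Plan in week 2; Audit in week 3; Design in week 2; Deploy in week 1.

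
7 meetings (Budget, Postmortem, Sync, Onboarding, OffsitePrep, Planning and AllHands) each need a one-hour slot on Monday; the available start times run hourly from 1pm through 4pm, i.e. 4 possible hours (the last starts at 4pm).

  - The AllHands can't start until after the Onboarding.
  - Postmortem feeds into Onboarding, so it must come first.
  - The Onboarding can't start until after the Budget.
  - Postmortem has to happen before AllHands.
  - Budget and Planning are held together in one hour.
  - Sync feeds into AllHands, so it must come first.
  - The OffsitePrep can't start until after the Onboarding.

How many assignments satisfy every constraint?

22

Splitting on Budget: it can be 1pm (16), 2pm (6). Listing each branch's schedules as (Postmortem, Sync, Onboarding, OffsitePrep, Planning, AllHands):
Budget=1pm: (1pm,1pm,2pm,3pm,1pm,3pm) (1pm,1pm,2pm,3pm,1pm,4pm) (1pm,1pm,2pm,4pm,1pm,3pm) (1pm,1pm,2pm,4pm,1pm,4pm) (1pm,1pm,3pm,4pm,1pm,4pm) (1pm,2pm,2pm,3pm,1pm,3pm) (1pm,2pm,2pm,3pm,1pm,4pm) (1pm,2pm,2pm,4pm,1pm,3pm) (1pm,2pm,2pm,4pm,1pm,4pm) (1pm,2pm,3pm,4pm,1pm,4pm) (1pm,3pm,2pm,3pm,1pm,4pm) (1pm,3pm,2pm,4pm,1pm,4pm) (1pm,3pm,3pm,4pm,1pm,4pm) (2pm,1pm,3pm,4pm,1pm,4pm) (2pm,2pm,3pm,4pm,1pm,4pm) (2pm,3pm,3pm,4pm,1pm,4pm) — 16.
Budget=2pm: (1pm,1pm,3pm,4pm,2pm,4pm) (1pm,2pm,3pm,4pm,2pm,4pm) (1pm,3pm,3pm,4pm,2pm,4pm) (2pm,1pm,3pm,4pm,2pm,4pm) (2pm,2pm,3pm,4pm,2pm,4pm) (2pm,3pm,3pm,4pm,2pm,4pm) — 6.
Summing: 16 + 6 = 22.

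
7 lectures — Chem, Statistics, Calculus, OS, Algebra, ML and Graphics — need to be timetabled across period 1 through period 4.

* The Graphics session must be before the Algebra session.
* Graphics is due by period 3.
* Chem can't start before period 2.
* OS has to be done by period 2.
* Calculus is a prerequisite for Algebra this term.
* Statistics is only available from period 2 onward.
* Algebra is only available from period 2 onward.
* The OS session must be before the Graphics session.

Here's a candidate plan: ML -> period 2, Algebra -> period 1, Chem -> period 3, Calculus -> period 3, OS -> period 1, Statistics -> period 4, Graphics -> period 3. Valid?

No — it violates: Algebra is only available from period 2 onward

The OS session must be before the Graphics session — holds.
OS has to be done by period 2 — holds.
Statistics is only available from period 2 onward — holds.
Chem can't start before period 2 — holds.
The Graphics session must be before the Algebra session — violated.
Graphics is due by period 3 — holds.
Algebra is only available from period 2 onward — violated.
Calculus is a prerequisite for Algebra this term — violated.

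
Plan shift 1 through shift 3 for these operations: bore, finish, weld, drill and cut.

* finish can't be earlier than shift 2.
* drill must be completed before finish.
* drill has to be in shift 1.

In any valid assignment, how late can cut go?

shift 3

cut at shift 3 is achievable: bore -> shift 1, weld -> shift 1, drill -> shift 1, finish -> shift 2, cut -> shift 3.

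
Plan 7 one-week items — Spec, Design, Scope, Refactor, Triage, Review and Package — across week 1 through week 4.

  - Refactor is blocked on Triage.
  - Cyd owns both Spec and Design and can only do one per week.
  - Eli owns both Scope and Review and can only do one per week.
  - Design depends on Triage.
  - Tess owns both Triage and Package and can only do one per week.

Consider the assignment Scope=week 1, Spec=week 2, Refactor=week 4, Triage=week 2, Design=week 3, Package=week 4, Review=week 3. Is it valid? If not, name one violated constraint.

Yes, all constraints hold

Tess owns both Triage and Package and can only do one per week — holds.
Design depends on Triage — holds.
Eli owns both Scope and Review and can only do one per week — holds.
Refactor is blocked on Triage — holds.
Cyd owns both Spec and Design and can only do one per week — holds.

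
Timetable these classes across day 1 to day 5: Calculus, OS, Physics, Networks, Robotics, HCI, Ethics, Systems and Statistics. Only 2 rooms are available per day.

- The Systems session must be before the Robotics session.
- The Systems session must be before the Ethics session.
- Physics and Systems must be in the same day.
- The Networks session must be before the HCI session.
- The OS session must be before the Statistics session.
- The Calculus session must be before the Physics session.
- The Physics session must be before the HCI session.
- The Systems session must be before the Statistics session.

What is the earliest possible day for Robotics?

day 3

Precedence pushes Robotics to at least day 3.
Robotics at day 3 is achievable: Statistics=day 5, OS=day 4, Physics=day 2, Ethics=day 4, Calculus=day 1, Systems=day 2, Robotics=day 3, Networks=day 1, HCI=day 3.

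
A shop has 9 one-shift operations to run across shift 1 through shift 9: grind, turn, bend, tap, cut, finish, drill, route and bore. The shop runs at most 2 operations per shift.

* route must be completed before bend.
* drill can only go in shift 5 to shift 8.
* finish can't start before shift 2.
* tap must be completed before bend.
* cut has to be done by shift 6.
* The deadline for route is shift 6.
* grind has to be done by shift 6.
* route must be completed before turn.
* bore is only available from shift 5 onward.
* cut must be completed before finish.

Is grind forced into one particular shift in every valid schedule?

grind can be shift 1 (e.g. drill -> shift 5; cut -> shift 2; grind -> shift 1; finish -> shift 3; bore -> shift 5; turn -> shift 4; route -> shift 1; tap -> shift 2; bend -> shift 3) or shift 2 (e.g. turn -> shift 3; cut -> shift 1; tap -> shift 3; finish -> shift 2; bore -> shift 5; drill -> shift 5; bend -> shift 4; grind -> shift 2; route -> shift 1).

No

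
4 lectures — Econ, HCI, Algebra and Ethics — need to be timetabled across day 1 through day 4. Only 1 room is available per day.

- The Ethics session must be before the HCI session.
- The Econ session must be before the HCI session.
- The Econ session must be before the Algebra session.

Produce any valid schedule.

HCI=day 3, Econ=day 1, Algebra=day 4, Ethics=day 2

Checking: Econ(day 1) before HCI(day 3); Econ(day 1) before Algebra(day 4); Ethics(day 2) before HCI(day 3); max 1 per day (cap 1).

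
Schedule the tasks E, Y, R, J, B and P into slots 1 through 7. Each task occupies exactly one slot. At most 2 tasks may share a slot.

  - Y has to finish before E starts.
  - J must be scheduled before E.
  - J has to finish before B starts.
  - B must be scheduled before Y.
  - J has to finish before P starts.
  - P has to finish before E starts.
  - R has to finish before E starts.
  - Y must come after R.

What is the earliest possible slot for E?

4

Precedence pushes E to at least 4.
E at 4 is achievable: J -> 1, E -> 4, B -> 2, Y -> 3, P -> 2, R -> 1.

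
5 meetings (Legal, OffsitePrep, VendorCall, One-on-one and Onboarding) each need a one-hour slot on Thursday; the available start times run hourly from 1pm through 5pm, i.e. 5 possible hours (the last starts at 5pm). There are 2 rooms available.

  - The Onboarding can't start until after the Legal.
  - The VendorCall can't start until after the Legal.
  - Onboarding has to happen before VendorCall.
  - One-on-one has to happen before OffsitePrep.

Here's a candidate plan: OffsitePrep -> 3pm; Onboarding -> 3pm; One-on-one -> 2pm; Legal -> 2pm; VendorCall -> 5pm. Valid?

There are 2 rooms available — holds.
Onboarding has to happen before VendorCall — holds.
The VendorCall can't start until after the Legal — holds.
The Onboarding can't start until after the Legal — holds.
One-on-one has to happen before OffsitePrep — holds.

Yes, all constraints hold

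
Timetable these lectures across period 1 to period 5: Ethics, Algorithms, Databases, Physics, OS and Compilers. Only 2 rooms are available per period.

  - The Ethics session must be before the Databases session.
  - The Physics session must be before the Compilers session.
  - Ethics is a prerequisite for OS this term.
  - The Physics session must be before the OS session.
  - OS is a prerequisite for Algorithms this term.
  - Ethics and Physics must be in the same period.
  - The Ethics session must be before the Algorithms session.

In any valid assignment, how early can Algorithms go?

period 3

Precedence pushes Algorithms to at least period 3.
Algorithms at period 3 is achievable: OS -> period 2; Algorithms -> period 3; Compilers -> period 3; Physics -> period 1; Databases -> period 2; Ethics -> period 1.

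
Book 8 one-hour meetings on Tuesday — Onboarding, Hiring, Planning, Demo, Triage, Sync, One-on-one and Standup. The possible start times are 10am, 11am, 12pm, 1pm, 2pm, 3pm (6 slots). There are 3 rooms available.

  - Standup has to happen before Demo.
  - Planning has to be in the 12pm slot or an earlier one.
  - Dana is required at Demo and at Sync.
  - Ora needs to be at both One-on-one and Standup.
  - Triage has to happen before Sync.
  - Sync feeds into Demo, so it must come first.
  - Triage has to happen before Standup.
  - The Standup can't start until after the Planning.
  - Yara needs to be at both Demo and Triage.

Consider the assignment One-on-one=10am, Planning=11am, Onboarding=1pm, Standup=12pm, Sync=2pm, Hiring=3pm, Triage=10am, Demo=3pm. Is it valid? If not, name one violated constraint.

Valid

Ora needs to be at both One-on-one and Standup — holds.
Dana is required at Demo and at Sync — holds.
There are 3 rooms available — holds.
Sync feeds into Demo, so it must come first — holds.
Planning has to be in the 12pm slot or an earlier one — holds.
Standup has to happen before Demo — holds.
Yara needs to be at both Demo and Triage — holds.
The Standup can't start until after the Planning — holds.
Triage has to happen before Sync — holds.
Triage has to happen before Standup — holds.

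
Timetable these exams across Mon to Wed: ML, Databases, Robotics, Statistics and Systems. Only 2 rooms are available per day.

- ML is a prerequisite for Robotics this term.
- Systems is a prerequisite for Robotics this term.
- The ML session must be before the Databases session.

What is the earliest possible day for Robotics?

Tue

Precedence pushes Robotics to at least Tue.
Robotics at Tue is achievable: Systems -> Mon; Databases -> Tue; Robotics -> Tue; ML -> Mon; Statistics -> Wed.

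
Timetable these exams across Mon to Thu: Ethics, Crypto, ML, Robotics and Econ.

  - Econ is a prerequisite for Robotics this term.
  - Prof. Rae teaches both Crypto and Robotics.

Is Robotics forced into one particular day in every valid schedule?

No

Robotics can be Tue (e.g. Crypto in Mon, Robotics in Tue, ML in Mon, Ethics in Mon, Econ in Mon) or Wed (e.g. Econ in Mon; Crypto in Mon; Ethics in Mon; ML in Mon; Robotics in Wed).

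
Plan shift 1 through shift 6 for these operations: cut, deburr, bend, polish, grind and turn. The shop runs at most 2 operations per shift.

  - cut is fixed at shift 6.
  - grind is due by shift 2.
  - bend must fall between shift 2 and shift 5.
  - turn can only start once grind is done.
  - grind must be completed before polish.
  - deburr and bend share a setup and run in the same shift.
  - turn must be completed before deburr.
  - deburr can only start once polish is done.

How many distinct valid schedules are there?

Splitting on deburr: it can be shift 3 (1), shift 4 (5), shift 5 (13). Listing each branch's schedules as (cut, bend, polish, grind, turn) by shift number:
deburr=shift 3: (6,3,2,1,2) — 1.
deburr=shift 4: (6,4,2,1,2) (6,4,2,1,3) (6,4,3,1,2) (6,4,3,1,3) (6,4,3,2,3) — 5.
deburr=shift 5: (6,5,2,1,2) (6,5,2,1,3) (6,5,2,1,4) (6,5,3,1,2) (6,5,3,1,3) (6,5,3,1,4) (6,5,3,2,3) (6,5,3,2,4) (6,5,4,1,2) (6,5,4,1,3) (6,5,4,1,4) (6,5,4,2,3) (6,5,4,2,4) — 13.
Summing: 1 + 5 + 13 = 19.

19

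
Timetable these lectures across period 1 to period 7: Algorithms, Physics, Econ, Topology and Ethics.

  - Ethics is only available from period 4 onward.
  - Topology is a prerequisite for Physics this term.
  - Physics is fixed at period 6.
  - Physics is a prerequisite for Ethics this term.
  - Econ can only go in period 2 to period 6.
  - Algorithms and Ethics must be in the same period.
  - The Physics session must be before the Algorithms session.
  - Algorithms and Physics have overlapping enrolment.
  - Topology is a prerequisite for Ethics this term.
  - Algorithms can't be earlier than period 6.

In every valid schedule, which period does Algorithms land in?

Algorithms's window is period 6–period 7.
Physics is fixed at period 6, and Algorithms can't share a period with Physics.
So Algorithms must be period 7.

period 7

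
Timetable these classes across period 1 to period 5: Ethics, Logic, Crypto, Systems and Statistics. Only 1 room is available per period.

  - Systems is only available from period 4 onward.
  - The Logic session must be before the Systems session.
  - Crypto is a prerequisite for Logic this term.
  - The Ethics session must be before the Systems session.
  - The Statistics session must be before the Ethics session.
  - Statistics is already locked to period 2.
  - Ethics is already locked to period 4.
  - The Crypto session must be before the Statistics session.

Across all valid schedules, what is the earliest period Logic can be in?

period 3

Precedence pushes Logic to at least period 2; downstream work caps Logic at period 4.
Logic at period 3 is achievable: Crypto=period 1, Logic=period 3, Statistics=period 2, Systems=period 5, Ethics=period 4.
Nothing earlier works — the capacity limit rule out every period before period 3.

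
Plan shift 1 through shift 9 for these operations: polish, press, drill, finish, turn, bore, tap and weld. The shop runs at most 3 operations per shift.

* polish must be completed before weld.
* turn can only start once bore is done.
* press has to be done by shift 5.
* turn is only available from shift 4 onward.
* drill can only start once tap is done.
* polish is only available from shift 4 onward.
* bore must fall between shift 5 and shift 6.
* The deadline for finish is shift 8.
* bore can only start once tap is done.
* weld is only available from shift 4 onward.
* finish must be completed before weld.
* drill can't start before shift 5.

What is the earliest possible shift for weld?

Weld is available from shift 4; precedence pushes weld to at least shift 5.
weld at shift 5 is achievable: tap=shift 1; press=shift 1; weld=shift 5; polish=shift 4; turn=shift 6; finish=shift 1; bore=shift 5; drill=shift 5.

shift 5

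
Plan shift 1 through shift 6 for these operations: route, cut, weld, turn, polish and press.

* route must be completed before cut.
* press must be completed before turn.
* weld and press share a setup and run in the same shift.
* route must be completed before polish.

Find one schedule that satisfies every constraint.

polish -> shift 2, turn -> shift 2, press -> shift 1, route -> shift 1, cut -> shift 2, weld -> shift 1

Checking: route(shift 1) before polish(shift 2); route(shift 1) before cut(shift 2); press(shift 1) before turn(shift 2); weld = press = shift 1.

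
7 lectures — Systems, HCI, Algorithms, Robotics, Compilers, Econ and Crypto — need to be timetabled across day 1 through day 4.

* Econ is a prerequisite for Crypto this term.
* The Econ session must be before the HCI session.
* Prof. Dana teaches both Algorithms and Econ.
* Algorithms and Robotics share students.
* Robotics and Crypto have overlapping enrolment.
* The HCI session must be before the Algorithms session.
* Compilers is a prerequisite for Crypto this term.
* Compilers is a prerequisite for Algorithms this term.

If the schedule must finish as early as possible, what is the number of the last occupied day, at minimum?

day 3

The precedence chain requires at least 3 distinct days.
3 works (last occupied day: day 3): for example HCI in day 2; Econ in day 1; Algorithms in day 3; Crypto in day 2; Systems in day 1; Compilers in day 1; Robotics in day 1.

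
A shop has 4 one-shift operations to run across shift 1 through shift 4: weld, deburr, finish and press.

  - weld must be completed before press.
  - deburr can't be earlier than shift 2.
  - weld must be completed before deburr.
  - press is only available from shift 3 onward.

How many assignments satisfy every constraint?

44

Splitting on weld: it can be shift 1 (24), shift 2 (16), shift 3 (4). Listing each branch's schedules as (deburr, finish, press) by shift number:
weld=shift 1: (2,1,3) (2,1,4) (2,2,3) (2,2,4) (2,3,3) (2,3,4) (2,4,3) (2,4,4) (3,1,3) (3,1,4) (3,2,3) (3,2,4) (3,3,3) (3,3,4) (3,4,3) (3,4,4) (4,1,3) (4,1,4) (4,2,3) (4,2,4) (4,3,3) (4,3,4) (4,4,3) (4,4,4) — 24.
weld=shift 2: (3,1,3) (3,1,4) (3,2,3) (3,2,4) (3,3,3) (3,3,4) (3,4,3) (3,4,4) (4,1,3) (4,1,4) (4,2,3) (4,2,4) (4,3,3) (4,3,4) (4,4,3) (4,4,4) — 16.
weld=shift 3: (4,1,4) (4,2,4) (4,3,4) (4,4,4) — 4.
Summing: 24 + 16 + 4 = 44.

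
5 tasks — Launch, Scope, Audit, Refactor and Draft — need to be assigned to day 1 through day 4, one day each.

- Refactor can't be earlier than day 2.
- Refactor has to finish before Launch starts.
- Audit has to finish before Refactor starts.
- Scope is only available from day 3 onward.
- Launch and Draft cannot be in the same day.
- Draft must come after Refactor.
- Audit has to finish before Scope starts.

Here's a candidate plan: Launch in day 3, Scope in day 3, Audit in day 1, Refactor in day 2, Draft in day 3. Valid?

No. Launch and Draft cannot be in the same day is not satisfied.

Scope is only available from day 3 onward — holds.
Refactor has to finish before Launch starts — holds.
Audit has to finish before Refactor starts — holds.
Refactor can't be earlier than day 2 — holds.
Draft must come after Refactor — holds.
Launch and Draft cannot be in the same day — violated.
Audit has to finish before Scope starts — holds.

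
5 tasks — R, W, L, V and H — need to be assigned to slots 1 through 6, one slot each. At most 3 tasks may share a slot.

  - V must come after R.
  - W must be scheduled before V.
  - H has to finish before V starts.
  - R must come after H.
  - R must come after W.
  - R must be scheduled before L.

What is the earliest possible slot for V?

Precedence pushes V to at least 3.
V at 3 is achievable: W in 1, L in 3, H in 1, R in 2, V in 3.

3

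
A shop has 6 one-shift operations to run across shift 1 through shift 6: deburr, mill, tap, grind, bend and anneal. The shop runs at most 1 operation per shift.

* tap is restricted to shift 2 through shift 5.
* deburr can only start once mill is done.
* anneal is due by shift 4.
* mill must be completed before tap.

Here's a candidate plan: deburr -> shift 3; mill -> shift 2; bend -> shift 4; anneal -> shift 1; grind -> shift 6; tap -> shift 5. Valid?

The shop runs at most 1 operation per shift — holds.
mill must be completed before tap — holds.
tap is restricted to shift 2 through shift 5 — holds.
anneal is due by shift 4 — holds.
deburr can only start once mill is done — holds.

Yes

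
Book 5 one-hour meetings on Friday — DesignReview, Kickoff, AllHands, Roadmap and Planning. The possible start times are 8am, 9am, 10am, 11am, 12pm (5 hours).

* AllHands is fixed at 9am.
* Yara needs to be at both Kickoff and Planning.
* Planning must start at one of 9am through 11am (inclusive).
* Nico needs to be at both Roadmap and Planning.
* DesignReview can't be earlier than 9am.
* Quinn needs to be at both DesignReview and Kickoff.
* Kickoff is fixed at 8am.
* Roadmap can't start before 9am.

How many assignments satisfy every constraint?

Splitting on DesignReview: it can be 9am (9), 10am (9), 11am (9), 12pm (9). Listing each branch's schedules as (Kickoff, AllHands, Roadmap, Planning):
DesignReview=9am: (8am,9am,9am,10am) (8am,9am,9am,11am) (8am,9am,10am,9am) (8am,9am,10am,11am) (8am,9am,11am,9am) (8am,9am,11am,10am) (8am,9am,12pm,9am) (8am,9am,12pm,10am) (8am,9am,12pm,11am) — 9.
DesignReview=10am: (8am,9am,9am,10am) (8am,9am,9am,11am) (8am,9am,10am,9am) (8am,9am,10am,11am) (8am,9am,11am,9am) (8am,9am,11am,10am) (8am,9am,12pm,9am) (8am,9am,12pm,10am) (8am,9am,12pm,11am) — 9.
DesignReview=11am: (8am,9am,9am,10am) (8am,9am,9am,11am) (8am,9am,10am,9am) (8am,9am,10am,11am) (8am,9am,11am,9am) (8am,9am,11am,10am) (8am,9am,12pm,9am) (8am,9am,12pm,10am) (8am,9am,12pm,11am) — 9.
DesignReview=12pm: (8am,9am,9am,10am) (8am,9am,9am,11am) (8am,9am,10am,9am) (8am,9am,10am,11am) (8am,9am,11am,9am) (8am,9am,11am,10am) (8am,9am,12pm,9am) (8am,9am,12pm,10am) (8am,9am,12pm,11am) — 9.
Summing: 9 + 9 + 9 + 9 = 36.

36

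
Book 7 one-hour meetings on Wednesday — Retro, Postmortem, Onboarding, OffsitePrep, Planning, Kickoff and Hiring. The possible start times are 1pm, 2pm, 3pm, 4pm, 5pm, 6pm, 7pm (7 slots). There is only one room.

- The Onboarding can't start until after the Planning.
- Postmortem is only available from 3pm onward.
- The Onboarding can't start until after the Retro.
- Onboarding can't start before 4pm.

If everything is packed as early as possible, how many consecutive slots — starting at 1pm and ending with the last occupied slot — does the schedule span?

7 slots

The precedence chain requires at least 2 distinct slots.
With at most 1 per slot and 7 meetings, at least 7 slots are needed.
Onboarding can't be placed before 4pm — that is slot 4 counting from 1pm — so the schedule must run through at least 4 slots.
7 works (last occupied slot: 7pm): for example Hiring=7pm; OffsitePrep=5pm; Onboarding=4pm; Retro=1pm; Kickoff=6pm; Postmortem=3pm; Planning=2pm.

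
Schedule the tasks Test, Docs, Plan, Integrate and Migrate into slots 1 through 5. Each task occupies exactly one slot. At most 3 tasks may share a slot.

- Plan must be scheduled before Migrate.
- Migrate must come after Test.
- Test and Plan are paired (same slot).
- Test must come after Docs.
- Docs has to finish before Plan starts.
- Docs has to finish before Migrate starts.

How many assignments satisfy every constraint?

50

Splitting on Test: it can be 2 (15), 3 (20), 4 (15). Listing each branch's schedules as (Docs, Plan, Integrate, Migrate):
Test=2: (1,2,1,3) (1,2,1,4) (1,2,1,5) (1,2,2,3) (1,2,2,4) (1,2,2,5) (1,2,3,3) (1,2,3,4) (1,2,3,5) (1,2,4,3) (1,2,4,4) (1,2,4,5) (1,2,5,3) (1,2,5,4) (1,2,5,5) — 15.
Test=3: (1,3,1,4) (1,3,1,5) (1,3,2,4) (1,3,2,5) (1,3,3,4) (1,3,3,5) (1,3,4,4) (1,3,4,5) (1,3,5,4) (1,3,5,5) (2,3,1,4) (2,3,1,5) (2,3,2,4) (2,3,2,5) (2,3,3,4) (2,3,3,5) (2,3,4,4) (2,3,4,5) (2,3,5,4) (2,3,5,5) — 20.
Test=4: (1,4,1,5) (1,4,2,5) (1,4,3,5) (1,4,4,5) (1,4,5,5) (2,4,1,5) (2,4,2,5) (2,4,3,5) (2,4,4,5) (2,4,5,5) (3,4,1,5) (3,4,2,5) (3,4,3,5) (3,4,4,5) (3,4,5,5) — 15.
Summing: 15 + 20 + 15 = 50.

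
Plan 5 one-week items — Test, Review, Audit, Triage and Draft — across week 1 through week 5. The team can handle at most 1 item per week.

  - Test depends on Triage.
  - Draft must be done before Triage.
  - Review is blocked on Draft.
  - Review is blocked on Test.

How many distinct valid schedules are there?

5

Splitting on Test: it can be week 3 (2), week 4 (3). Listing each branch's schedules as (Review, Audit, Triage, Draft) by week number:
Test=week 3: (4,5,2,1) (5,4,2,1) — 2.
Test=week 4: (5,1,3,2) (5,2,3,1) (5,3,2,1) — 3.
Summing: 2 + 3 = 5.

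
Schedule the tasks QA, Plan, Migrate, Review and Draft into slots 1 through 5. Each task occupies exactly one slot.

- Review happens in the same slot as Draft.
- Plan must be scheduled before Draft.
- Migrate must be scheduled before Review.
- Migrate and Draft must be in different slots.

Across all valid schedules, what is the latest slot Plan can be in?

4

Downstream work caps Plan at 4.
Plan at 4 is achievable: Plan -> 4, Migrate -> 1, Draft -> 5, QA -> 1, Review -> 5.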